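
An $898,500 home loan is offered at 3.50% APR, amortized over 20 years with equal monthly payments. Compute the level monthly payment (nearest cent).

$5,210.94

At 3.50% the monthly rate is 0.0029167, so the payment is 898,500 × 0.0029167 / (1 − 1.0029167^−240) = $5,210.94.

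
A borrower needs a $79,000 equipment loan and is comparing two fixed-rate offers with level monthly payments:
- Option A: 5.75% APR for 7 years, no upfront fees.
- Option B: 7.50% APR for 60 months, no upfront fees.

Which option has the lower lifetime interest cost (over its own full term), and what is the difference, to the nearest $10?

Option B by $1,170

Option A: at 5.75% the monthly rate is 0.0047917, so the payment is 79,000 × 0.0047917 / (1 − 1.0047917^−84) = $1,144.63.
Total interest on Option A = 84 × $1,144.63 − $79,000 = $17,148.92.
Option B: at 7.50% the monthly rate is 0.0062500, so the payment is 79,000 × 0.0062500 / (1 − 1.0062500^−60) = $1,583.00.
Total interest on Option B = 60 × $1,583.00 − $79,000 = $15,980.00.
Option B is lower by $1,168.92.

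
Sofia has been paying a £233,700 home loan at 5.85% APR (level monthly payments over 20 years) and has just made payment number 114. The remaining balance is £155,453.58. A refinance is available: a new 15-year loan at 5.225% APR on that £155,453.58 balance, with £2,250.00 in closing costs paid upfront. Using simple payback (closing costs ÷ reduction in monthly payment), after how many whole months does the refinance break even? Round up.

Current payment = 233,700 × 5.85%/12 / (1 − (1+0.0048750)^−240) = £1,654.14.
Refinanced payment = 155,453.58 × 0.0043542 / (1 − (1+0.0043542)^−180) = £1,247.61.
Monthly savings = £1,654.14 − £1,247.61 = £406.53.
Break-even = £2,250.00 / £406.53 = 5.53 → 6 months.

6 months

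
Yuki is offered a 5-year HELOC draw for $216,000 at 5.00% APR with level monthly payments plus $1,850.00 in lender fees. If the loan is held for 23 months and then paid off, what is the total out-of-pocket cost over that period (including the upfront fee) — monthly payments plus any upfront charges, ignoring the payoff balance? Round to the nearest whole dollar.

At 5.00% the monthly rate is 0.0041667, so the payment is 216,000 × 0.0041667 / (1 − 1.0041667^−60) = $4,076.19.
Total outlay = 23 × $4,076.19 + $1,850.00 = $95,602.37.

$95,602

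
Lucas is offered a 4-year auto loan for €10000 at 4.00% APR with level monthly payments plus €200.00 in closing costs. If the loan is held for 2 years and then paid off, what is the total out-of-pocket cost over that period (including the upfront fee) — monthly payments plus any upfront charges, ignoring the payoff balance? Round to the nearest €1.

€5,619

At 4.00% the monthly rate is 0.0033333, so the payment is 10,000 × 0.0033333 / (1 − 1.0033333^−48) = €225.79.
Total outlay = 24 × €225.79 + €200.00 = €5,618.96.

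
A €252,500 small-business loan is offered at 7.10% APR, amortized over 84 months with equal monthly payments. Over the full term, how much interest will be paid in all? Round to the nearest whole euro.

At 7.10% the monthly rate is 0.0059167, so the payment is 252,500 × 0.0059167 / (1 − 1.0059167^−84) = €3,823.26.
Total paid = 84 × €3,823.26 = €321,153.84; interest = €321,153.84 − €252,500 = €68,653.84.

€68,654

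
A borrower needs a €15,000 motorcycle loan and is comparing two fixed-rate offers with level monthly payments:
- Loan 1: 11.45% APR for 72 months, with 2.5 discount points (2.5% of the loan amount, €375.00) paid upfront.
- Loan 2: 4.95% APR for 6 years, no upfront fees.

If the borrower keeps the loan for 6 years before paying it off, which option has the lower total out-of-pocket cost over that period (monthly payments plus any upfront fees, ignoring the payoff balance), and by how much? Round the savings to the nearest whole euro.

Loan 2 by €3,813

Loan 1: at 11.45% the monthly rate is 0.0095417, so the payment is 15,000 × 0.0095417 / (1 − 1.0095417^−72) = €288.98.
Loan 2: monthly rate = 4.95%/12 = 0.0041250; payment = 15,000 × 0.0041250 / (1 − (1+0.0041250)^−72) = €241.23.
Over 72 months: Loan 1 costs 72 × €288.98 + €375.00 = €21,181.56; Loan 2 costs 72 × €241.23 = €17,368.56.
Loan 2 is cheaper by €21,181.56 − €17,368.56 = €3,813.00.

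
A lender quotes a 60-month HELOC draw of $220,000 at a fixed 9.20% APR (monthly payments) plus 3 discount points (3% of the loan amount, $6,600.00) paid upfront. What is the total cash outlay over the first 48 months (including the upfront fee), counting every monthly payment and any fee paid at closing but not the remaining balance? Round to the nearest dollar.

Monthly rate = 9.2%/12 = 0.0076667; payment = 220,000 × 0.0076667 / (1 − (1+0.0076667)^−60) = $4,588.22.
Total outlay = 48 × $4,588.22 + $6,600.00 = $226,834.56.

$226,835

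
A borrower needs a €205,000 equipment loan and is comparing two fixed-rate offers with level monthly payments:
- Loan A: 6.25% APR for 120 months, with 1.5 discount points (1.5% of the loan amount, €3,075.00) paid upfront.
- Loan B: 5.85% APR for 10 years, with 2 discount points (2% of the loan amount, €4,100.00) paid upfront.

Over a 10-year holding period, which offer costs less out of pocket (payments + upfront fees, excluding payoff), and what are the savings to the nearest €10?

Loan B by €3,920

Loan A: at 6.25% the monthly rate is 0.0052083, so the payment is 205,000 × 0.0052083 / (1 − 1.0052083^−120) = €2,301.74.
Loan B: monthly rate = 5.85%/12 = 0.0048750; payment = 205,000 × 0.0048750 / (1 − (1+0.0048750)^−120) = €2,260.51.
Over 120 months: Loan A costs 120 × €2,301.74 + €3,075.00 = €279,283.80; Loan B costs 120 × €2,260.51 + €4,100.00 = €275,361.20.
Loan B is cheaper by €279,283.80 − €275,361.20 = €3,922.60.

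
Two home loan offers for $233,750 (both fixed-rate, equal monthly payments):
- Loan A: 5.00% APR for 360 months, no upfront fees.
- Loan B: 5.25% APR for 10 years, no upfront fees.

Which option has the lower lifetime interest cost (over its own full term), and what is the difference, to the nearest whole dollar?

Loan A: monthly rate = 5%/12 = 0.0041667; payment = 233,750 × 0.0041667 / (1 − (1+0.0041667)^−360) = $1,254.82.
Total interest on Loan A = 360 × $1,254.82 − $233,750 = $217,985.20.
Loan B: at 5.25% the monthly rate is 0.0043750, so the payment is 233,750 × 0.0043750 / (1 − 1.0043750^−120) = $2,507.94.
Total interest on Loan B = 120 × $2,507.94 − $233,750 = $67,202.80.
Loan B is lower by $150,782.40.

Loan B by $150,782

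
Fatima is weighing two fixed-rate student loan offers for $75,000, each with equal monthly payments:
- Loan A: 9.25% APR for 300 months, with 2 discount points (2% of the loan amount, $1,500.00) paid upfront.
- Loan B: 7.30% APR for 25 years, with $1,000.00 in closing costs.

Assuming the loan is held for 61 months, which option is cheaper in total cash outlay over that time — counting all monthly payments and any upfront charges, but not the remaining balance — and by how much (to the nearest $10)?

Loan A: monthly rate = 9.25%/12 = 0.0077083; payment = 75,000 × 0.0077083 / (1 − (1+0.0077083)^−300) = $642.29.
Loan B: at 7.30% the monthly rate is 0.0060833, so the payment is 75,000 × 0.0060833 / (1 − 1.0060833^−300) = $544.52.
Over 61 months: Loan A costs 61 × $642.29 + $1,500.00 = $40,679.69; Loan B costs 61 × $544.52 + $1,000.00 = $34,215.72.
Loan B is cheaper by $40,679.69 − $34,215.72 = $6,463.97.

Loan B by $6,460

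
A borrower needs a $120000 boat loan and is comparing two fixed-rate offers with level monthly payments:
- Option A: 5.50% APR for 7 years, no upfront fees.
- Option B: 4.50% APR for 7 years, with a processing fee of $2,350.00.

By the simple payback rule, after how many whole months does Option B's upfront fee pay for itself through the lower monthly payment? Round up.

Option A: monthly rate = 5.5%/12 = 0.0045833; payment = 120,000 × 0.0045833 / (1 − (1+0.0045833)^−84) = $1,724.41.
Option B: at 4.50% the monthly rate is 0.0037500, so the payment is 120,000 × 0.0037500 / (1 − 1.0037500^−84) = $1,668.02.
Monthly savings = $1,724.41 − $1,668.02 = $56.39.
Break-even = $2,350.00 / $56.39 = 41.67 → 42 months.

42 months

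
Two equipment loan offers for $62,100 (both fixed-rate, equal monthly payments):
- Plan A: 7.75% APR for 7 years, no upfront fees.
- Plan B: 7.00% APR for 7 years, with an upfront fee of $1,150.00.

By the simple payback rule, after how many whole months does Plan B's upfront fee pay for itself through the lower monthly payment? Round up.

Plan A: at 7.75% the monthly rate is 0.0064583, so the payment is 62,100 × 0.0064583 / (1 − 1.0064583^−84) = $960.19.
Plan B: at 7.00% the monthly rate is 0.0058333, so the payment is 62,100 × 0.0058333 / (1 − 1.0058333^−84) = $937.26.
Monthly savings = $960.19 − $937.26 = $22.93.
Break-even = $1,150.00 / $22.93 = 50.15 → 51 months.

51 months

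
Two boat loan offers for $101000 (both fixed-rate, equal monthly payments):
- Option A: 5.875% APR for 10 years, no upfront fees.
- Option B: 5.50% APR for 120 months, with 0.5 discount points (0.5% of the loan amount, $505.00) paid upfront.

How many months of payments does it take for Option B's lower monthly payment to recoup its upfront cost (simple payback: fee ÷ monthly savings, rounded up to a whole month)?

Option A: at 5.875% the monthly rate is 0.0048958, so the payment is 101,000 × 0.0048958 / (1 − 1.0048958^−120) = $1,114.98.
Option B: monthly rate = 5.5%/12 = 0.0045833; payment = 101,000 × 0.0045833 / (1 − (1+0.0045833)^−120) = $1,096.12.
Monthly savings = $1,114.98 − $1,096.12 = $18.86.
Break-even = $505.00 / $18.86 = 26.78 → 27 months.

27 months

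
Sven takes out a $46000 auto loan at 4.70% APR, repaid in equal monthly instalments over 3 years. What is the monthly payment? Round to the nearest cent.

$1,372.47

Monthly rate = 4.7%/12 = 0.0039167; payment = 46,000 × 0.0039167 / (1 − (1+0.0039167)^−36) = $1,372.47.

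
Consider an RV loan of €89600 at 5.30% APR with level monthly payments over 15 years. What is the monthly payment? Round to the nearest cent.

€722.63

Monthly rate = 5.3%/12 = 0.0044167; payment = 89,600 × 0.0044167 / (1 − (1+0.0044167)^−180) = €722.63.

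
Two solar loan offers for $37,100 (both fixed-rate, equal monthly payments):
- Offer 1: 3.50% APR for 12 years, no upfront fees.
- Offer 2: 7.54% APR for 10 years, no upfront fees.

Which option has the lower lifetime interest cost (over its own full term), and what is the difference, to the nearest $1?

Offer 1: monthly rate = 3.5%/12 = 0.0029167; payment = 37,100 × 0.0029167 / (1 − (1+0.0029167)^−144) = $315.89.
Total interest on Offer 1 = 144 × $315.89 − $37,100 = $8,388.16.
Offer 2: at 7.54% the monthly rate is 0.0062833, so the payment is 37,100 × 0.0062833 / (1 − 1.0062833^−120) = $441.16.
Total interest on Offer 2 = 120 × $441.16 − $37,100 = $15,839.20.
Offer 1 is lower by $7,451.04.

Offer 1 by $7,451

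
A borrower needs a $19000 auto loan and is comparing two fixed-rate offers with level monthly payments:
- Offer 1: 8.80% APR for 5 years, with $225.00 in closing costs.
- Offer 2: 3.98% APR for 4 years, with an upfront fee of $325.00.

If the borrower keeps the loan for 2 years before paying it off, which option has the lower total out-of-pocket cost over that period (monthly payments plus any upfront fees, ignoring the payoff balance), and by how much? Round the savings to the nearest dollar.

Offer 1 by $970

Offer 1: at 8.80% the monthly rate is 0.0073333, so the payment is 19,000 × 0.0073333 / (1 − 1.0073333^−60) = $392.57.
Offer 2: at 3.98% the monthly rate is 0.0033167, so the payment is 19,000 × 0.0033167 / (1 − 1.0033167^−48) = $428.83.
Over 24 months: Offer 1 costs 24 × $392.57 + $225.00 = $9,646.68; Offer 2 costs 24 × $428.83 + $325.00 = $10,616.92.
Offer 1 is cheaper by $10,616.92 − $9,646.68 = $970.24.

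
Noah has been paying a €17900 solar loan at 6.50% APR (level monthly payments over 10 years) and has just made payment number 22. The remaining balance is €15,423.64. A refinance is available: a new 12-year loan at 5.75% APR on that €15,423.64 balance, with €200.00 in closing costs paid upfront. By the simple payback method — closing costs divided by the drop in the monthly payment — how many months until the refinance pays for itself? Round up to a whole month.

4 months

Current payment = 17,900 × 6.5%/12 / (1 − (1+0.0054167)^−120) = €203.25.
Refinanced payment = 15,423.64 × 0.0047917 / (1 − (1+0.0047917)^−144) = €148.52.
Monthly savings = €203.25 − €148.52 = €54.73.
Break-even = €200.00 / €54.73 = 3.65 → 4 months.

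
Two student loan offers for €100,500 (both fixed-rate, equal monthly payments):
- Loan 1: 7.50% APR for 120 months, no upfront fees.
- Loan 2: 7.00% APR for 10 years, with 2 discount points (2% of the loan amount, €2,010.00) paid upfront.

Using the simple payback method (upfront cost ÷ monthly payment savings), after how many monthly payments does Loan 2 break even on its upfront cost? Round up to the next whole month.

78 months

Loan 1: at 7.50% the monthly rate is 0.0062500, so the payment is 100,500 × 0.0062500 / (1 − 1.0062500^−120) = €1,192.95.
Loan 2: monthly rate = 7%/12 = 0.0058333; payment = 100,500 × 0.0058333 / (1 − (1+0.0058333)^−120) = €1,166.89.
Monthly savings = €1,192.95 − €1,166.89 = €26.06.
Break-even = €2,010.00 / €26.06 = 77.13 → 78 months.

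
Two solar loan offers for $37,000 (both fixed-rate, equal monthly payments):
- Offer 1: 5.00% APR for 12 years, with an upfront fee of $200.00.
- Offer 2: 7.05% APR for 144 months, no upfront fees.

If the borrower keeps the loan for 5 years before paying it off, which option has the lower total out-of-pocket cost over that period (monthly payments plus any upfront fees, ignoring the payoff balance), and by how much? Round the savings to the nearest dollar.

Offer 1 by $2,157

Offer 1: at 5.00% the monthly rate is 0.0041667, so the payment is 37,000 × 0.0041667 / (1 − 1.0041667^−144) = $342.21.
Offer 2: at 7.05% the monthly rate is 0.0058750, so the payment is 37,000 × 0.0058750 / (1 − 1.0058750^−144) = $381.49.
Over 60 months: Offer 1 costs 60 × $342.21 + $200.00 = $20,732.60; Offer 2 costs 60 × $381.49 = $22,889.40.
Offer 1 is cheaper by $22,889.40 − $20,732.60 = $2,156.80.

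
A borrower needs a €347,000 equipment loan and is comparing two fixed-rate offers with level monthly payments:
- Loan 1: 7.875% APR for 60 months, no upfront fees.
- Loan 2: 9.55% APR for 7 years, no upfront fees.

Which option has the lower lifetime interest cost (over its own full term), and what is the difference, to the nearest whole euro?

Loan 1 by €56,231

Loan 1: at 7.875% the monthly rate is 0.0065625, so the payment is 347,000 × 0.0065625 / (1 − 1.0065625^−60) = €7,015.17.
Total interest on Loan 1 = 60 × €7,015.17 − €347,000 = €73,910.20.
Loan 2: monthly rate = 9.55%/12 = 0.0079583; payment = 347,000 × 0.0079583 / (1 − (1+0.0079583)^−84) = €5,680.25.
Total interest on Loan 2 = 84 × €5,680.25 − €347,000 = €130,141.00.
Loan 1 is lower by €56,230.80.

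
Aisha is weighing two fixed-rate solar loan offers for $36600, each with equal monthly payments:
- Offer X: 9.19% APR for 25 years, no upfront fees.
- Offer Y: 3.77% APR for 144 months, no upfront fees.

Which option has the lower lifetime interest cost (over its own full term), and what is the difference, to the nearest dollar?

Offer X: monthly rate = 9.19%/12 = 0.0076583; payment = 36,600 × 0.0076583 / (1 − (1+0.0076583)^−300) = $311.92.
Total interest on Offer X = 300 × $311.92 − $36,600 = $56,976.00.
Offer Y: monthly rate = 3.77%/12 = 0.0031417; payment = 36,600 × 0.0031417 / (1 − (1+0.0031417)^−144) = $316.37.
Total interest on Offer Y = 144 × $316.37 − $36,600 = $8,957.28.
Offer Y is lower by $48,018.72.

Offer Y by $48,019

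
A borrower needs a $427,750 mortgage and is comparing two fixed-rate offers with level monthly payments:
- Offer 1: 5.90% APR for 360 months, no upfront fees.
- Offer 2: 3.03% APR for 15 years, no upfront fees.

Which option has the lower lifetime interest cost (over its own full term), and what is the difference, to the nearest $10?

Offer 1: monthly rate = 5.9%/12 = 0.0049167; payment = 427,750 × 0.0049167 / (1 − (1+0.0049167)^−360) = $2,537.14.
Total interest on Offer 1 = 360 × $2,537.14 − $427,750 = $485,620.40.
Offer 2: at 3.03% the monthly rate is 0.0025250, so the payment is 427,750 × 0.0025250 / (1 − 1.0025250^−180) = $2,960.14.
Total interest on Offer 2 = 180 × $2,960.14 − $427,750 = $105,075.20.
Offer 2 is lower by $380,545.20.

Offer 2 by $380,550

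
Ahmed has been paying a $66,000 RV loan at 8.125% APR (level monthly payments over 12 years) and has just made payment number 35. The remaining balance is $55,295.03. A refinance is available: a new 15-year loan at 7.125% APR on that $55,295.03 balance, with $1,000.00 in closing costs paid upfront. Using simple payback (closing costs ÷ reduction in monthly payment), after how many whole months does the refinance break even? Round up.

Current payment = 66,000 × 8.125%/12 / (1 − (1+0.0067708)^−144) = $718.95.
Refinanced payment = 55,295.03 × 0.0059375 / (1 − (1+0.0059375)^−180) = $500.88.
Monthly savings = $718.95 − $500.88 = $218.07.
Break-even = $1,000.00 / $218.07 = 4.59 → 5 months.

5 months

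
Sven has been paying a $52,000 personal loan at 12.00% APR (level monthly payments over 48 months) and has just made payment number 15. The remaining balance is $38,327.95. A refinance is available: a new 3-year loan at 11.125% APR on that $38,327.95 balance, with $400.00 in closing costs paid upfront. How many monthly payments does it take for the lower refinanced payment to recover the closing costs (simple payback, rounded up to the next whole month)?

Current payment = 52,000 × 12%/12 / (1 − (1+0.0100000)^−48) = $1,369.36.
Refinanced payment = 38,327.95 × 0.0092708 / (1 − (1+0.0092708)^−36) = $1,257.08.
Monthly savings = $1,369.36 − $1,257.08 = $112.28.
Break-even = $400.00 / $112.28 = 3.56 → 4 months.

4 months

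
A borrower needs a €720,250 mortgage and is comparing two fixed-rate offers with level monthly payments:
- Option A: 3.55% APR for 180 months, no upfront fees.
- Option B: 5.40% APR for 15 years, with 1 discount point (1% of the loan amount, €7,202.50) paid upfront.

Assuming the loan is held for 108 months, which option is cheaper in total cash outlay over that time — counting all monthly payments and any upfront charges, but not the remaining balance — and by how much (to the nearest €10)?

Option A: at 3.55% the monthly rate is 0.0029583, so the payment is 720,250 × 0.0029583 / (1 − 1.0029583^−180) = €5,166.64.
Option B: at 5.40% the monthly rate is 0.0045000, so the payment is 720,250 × 0.0045000 / (1 − 1.0045000^−180) = €5,846.89.
Over 108 months: Option A costs 108 × €5,166.64 = €557,997.12; Option B costs 108 × €5,846.89 + €7,202.50 = €638,666.62.
Option A is cheaper by €638,666.62 − €557,997.12 = €80,669.50.

Option A by €80,670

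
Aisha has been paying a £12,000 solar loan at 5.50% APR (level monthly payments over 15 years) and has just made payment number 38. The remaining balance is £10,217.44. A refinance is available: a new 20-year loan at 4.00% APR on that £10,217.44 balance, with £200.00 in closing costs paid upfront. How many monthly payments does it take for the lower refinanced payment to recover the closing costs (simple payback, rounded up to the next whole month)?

Current payment = 12,000 × 5.5%/12 / (1 − (1+0.0045833)^−180) = £98.05.
Refinanced payment = 10,217.44 × 0.0033333 / (1 − (1+0.0033333)^−240) = £61.92.
Monthly savings = £98.05 − £61.92 = £36.13.
Break-even = £200.00 / £36.13 = 5.54 → 6 months.

6 months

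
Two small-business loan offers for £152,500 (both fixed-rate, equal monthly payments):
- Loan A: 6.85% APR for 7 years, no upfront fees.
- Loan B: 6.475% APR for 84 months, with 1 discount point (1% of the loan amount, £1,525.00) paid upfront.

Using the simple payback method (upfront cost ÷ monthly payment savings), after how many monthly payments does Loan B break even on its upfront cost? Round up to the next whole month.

55 months

Loan A: monthly rate = 6.85%/12 = 0.0057083; payment = 152,500 × 0.0057083 / (1 − (1+0.0057083)^−84) = £2,290.47.
Loan B: monthly rate = 6.475%/12 = 0.0053958; payment = 152,500 × 0.0053958 / (1 − (1+0.0053958)^−84) = £2,262.69.
Monthly savings = £2,290.47 − £2,262.69 = £27.78.
Break-even = £1,525.00 / £27.78 = 54.90 → 55 months.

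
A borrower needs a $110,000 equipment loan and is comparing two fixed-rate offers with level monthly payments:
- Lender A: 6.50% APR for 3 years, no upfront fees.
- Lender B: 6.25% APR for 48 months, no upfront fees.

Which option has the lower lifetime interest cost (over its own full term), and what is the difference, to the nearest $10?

Lender A: monthly rate = 6.5%/12 = 0.0054167; payment = 110,000 × 0.0054167 / (1 − (1+0.0054167)^−36) = $3,371.39.
Total interest on Lender A = 36 × $3,371.39 − $110,000 = $11,370.04.
Lender B: at 6.25% the monthly rate is 0.0052083, so the payment is 110,000 × 0.0052083 / (1 − 1.0052083^−48) = $2,595.98.
Total interest on Lender B = 48 × $2,595.98 − $110,000 = $14,607.04.
Lender A is lower by $3,237.00.

Lender A by $3,240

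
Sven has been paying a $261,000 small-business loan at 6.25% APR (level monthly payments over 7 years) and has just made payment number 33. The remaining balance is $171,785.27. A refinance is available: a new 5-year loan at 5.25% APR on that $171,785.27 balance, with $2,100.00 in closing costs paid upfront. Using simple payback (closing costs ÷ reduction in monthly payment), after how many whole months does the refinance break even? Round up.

4 months

Current payment = 261,000 × 6.25%/12 / (1 − (1+0.0052083)^−84) = $3,844.19.
Refinanced payment = 171,785.27 × 0.0043750 / (1 − (1+0.0043750)^−60) = $3,261.51.
Monthly savings = $3,844.19 − $3,261.51 = $582.68.
Break-even = $2,100.00 / $582.68 = 3.60 → 4 months.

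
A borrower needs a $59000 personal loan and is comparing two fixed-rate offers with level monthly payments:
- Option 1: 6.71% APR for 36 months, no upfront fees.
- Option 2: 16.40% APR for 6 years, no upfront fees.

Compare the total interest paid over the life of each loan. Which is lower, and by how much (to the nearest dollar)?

Option 1 by $27,783

Option 1: at 6.71% the monthly rate is 0.0055917, so the payment is 59,000 × 0.0055917 / (1 − 1.0055917^−36) = $1,813.94.
Total interest on Option 1 = 36 × $1,813.94 − $59,000 = $6,301.84.
Option 2: at 16.40% the monthly rate is 0.0136667, so the payment is 59,000 × 0.0136667 / (1 − 1.0136667^−72) = $1,292.85.
Total interest on Option 2 = 72 × $1,292.85 − $59,000 = $34,085.20.
Option 1 is lower by $27,783.36.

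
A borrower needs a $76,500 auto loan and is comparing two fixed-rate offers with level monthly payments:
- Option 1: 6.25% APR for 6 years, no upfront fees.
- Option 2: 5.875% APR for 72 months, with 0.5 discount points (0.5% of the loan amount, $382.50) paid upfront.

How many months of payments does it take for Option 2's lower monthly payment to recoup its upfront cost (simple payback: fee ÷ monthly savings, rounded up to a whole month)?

29 months

Option 1: at 6.25% the monthly rate is 0.0052083, so the payment is 76,500 × 0.0052083 / (1 − 1.0052083^−72) = $1,276.87.
Option 2: at 5.875% the monthly rate is 0.0048958, so the payment is 76,500 × 0.0048958 / (1 − 1.0048958^−72) = $1,263.32.
Monthly savings = $1,276.87 − $1,263.32 = $13.55.
Break-even = $382.50 / $13.55 = 28.23 → 29 months.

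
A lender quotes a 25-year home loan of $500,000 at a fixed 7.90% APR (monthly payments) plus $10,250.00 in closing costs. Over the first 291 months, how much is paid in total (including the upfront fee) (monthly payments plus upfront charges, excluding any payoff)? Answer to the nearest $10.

At 7.90% the monthly rate is 0.0065833, so the payment is 500,000 × 0.0065833 / (1 − 1.0065833^−300) = $3,826.02.
Total outlay = 291 × $3,826.02 + $10,250.00 = $1,123,621.82.

$1,123,620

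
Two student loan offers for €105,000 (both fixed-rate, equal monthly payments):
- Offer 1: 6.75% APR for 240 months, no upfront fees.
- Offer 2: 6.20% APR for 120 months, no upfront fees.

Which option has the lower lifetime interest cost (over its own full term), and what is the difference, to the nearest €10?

Offer 2 by €50,460

Offer 1: monthly rate = 6.75%/12 = 0.0056250; payment = 105,000 × 0.0056250 / (1 − (1+0.0056250)^−240) = €798.38.
Total interest on Offer 1 = 240 × €798.38 − €105,000 = €86,611.20.
Offer 2: monthly rate = 6.2%/12 = 0.0051667; payment = 105,000 × 0.0051667 / (1 − (1+0.0051667)^−120) = €1,176.29.
Total interest on Offer 2 = 120 × €1,176.29 − €105,000 = €36,154.80.
Offer 2 is lower by €50,456.40.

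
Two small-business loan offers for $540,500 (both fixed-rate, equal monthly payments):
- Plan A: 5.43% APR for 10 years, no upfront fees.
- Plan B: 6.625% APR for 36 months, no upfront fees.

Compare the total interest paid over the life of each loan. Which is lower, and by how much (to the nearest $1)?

Plan A: monthly rate = 5.43%/12 = 0.0045250; payment = 540,500 × 0.0045250 / (1 − (1+0.0045250)^−120) = $5,847.12.
Total interest on Plan A = 120 × $5,847.12 − $540,500 = $161,154.40.
Plan B: at 6.625% the monthly rate is 0.0055208, so the payment is 540,500 × 0.0055208 / (1 − 1.0055208^−36) = $16,596.56.
Total interest on Plan B = 36 × $16,596.56 − $540,500 = $56,976.16.
Plan B is lower by $104,178.24.

Plan B by $104,178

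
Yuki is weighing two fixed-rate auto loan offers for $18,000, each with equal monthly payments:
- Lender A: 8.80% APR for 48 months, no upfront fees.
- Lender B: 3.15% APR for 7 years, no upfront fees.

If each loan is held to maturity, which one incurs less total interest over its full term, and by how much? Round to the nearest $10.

Lender A: monthly rate = 8.8%/12 = 0.0073333; payment = 18,000 × 0.0073333 / (1 − (1+0.0073333)^−48) = $446.22.
Total interest on Lender A = 48 × $446.22 − $18,000 = $3,418.56.
Lender B: at 3.15% the monthly rate is 0.0026250, so the payment is 18,000 × 0.0026250 / (1 − 1.0026250^−84) = $239.06.
Total interest on Lender B = 84 × $239.06 − $18,000 = $2,081.04.
Lender B is lower by $1,337.52.

Lender B by $1,340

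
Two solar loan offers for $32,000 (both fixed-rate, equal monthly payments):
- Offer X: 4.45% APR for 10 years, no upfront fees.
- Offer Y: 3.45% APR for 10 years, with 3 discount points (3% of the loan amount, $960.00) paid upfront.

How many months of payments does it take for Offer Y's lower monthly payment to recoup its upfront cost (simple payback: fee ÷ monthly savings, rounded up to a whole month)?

Offer X: at 4.45% the monthly rate is 0.0037083, so the payment is 32,000 × 0.0037083 / (1 − 1.0037083^−120) = $330.87.
Offer Y: at 3.45% the monthly rate is 0.0028750, so the payment is 32,000 × 0.0028750 / (1 − 1.0028750^−120) = $315.69.
Monthly savings = $330.87 − $315.69 = $15.18.
Break-even = $960.00 / $15.18 = 63.24 → 64 months.

64 months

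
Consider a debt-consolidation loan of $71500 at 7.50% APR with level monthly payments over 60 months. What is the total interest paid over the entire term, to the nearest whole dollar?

Monthly rate = 7.5%/12 = 0.0062500; payment = 71,500 × 0.0062500 / (1 − (1+0.0062500)^−60) = $1,432.71.
Total paid = 60 × $1,432.71 = $85,962.60; interest = $85,962.60 − $71,500 = $14,462.60.

$14,463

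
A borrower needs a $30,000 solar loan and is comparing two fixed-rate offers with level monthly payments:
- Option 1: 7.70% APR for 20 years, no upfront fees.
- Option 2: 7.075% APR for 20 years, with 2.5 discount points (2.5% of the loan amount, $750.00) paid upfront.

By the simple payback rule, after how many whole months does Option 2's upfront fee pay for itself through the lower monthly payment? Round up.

Option 1: monthly rate = 7.7%/12 = 0.0064167; payment = 30,000 × 0.0064167 / (1 − (1+0.0064167)^−240) = $245.36.
Option 2: monthly rate = 7.075%/12 = 0.0058958; payment = 30,000 × 0.0058958 / (1 − (1+0.0058958)^−240) = $233.94.
Monthly savings = $245.36 − $233.94 = $11.42.
Break-even = $750.00 / $11.42 = 65.67 → 66 months.

66 months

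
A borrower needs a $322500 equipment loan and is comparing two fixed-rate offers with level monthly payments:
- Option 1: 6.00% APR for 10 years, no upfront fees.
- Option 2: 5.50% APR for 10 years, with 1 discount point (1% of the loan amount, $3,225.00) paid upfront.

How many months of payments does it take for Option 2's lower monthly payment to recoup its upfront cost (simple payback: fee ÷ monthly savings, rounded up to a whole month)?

41 months

Option 1: at 6.00% the monthly rate is 0.0050000, so the payment is 322,500 × 0.0050000 / (1 − 1.0050000^−120) = $3,580.41.
Option 2: at 5.50% the monthly rate is 0.0045833, so the payment is 322,500 × 0.0045833 / (1 − 1.0045833^−120) = $3,499.97.
Monthly savings = $3,580.41 − $3,499.97 = $80.44.
Break-even = $3,225.00 / $80.44 = 40.09 → 41 months.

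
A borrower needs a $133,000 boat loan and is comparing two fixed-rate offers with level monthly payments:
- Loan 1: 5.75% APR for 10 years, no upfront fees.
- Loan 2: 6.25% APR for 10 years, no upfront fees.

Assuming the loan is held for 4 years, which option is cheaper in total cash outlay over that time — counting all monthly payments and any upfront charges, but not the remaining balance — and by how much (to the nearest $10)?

Loan 1 by $1,600

Loan 1: at 5.75% the monthly rate is 0.0047917, so the payment is 133,000 × 0.0047917 / (1 − 1.0047917^−120) = $1,459.93.
Loan 2: monthly rate = 6.25%/12 = 0.0052083; payment = 133,000 × 0.0052083 / (1 − (1+0.0052083)^−120) = $1,493.33.
Over 48 months: Loan 1 costs 48 × $1,459.93 = $70,076.64; Loan 2 costs 48 × $1,493.33 = $71,679.84.
Loan 1 is cheaper by $71,679.84 − $70,076.64 = $1,603.20.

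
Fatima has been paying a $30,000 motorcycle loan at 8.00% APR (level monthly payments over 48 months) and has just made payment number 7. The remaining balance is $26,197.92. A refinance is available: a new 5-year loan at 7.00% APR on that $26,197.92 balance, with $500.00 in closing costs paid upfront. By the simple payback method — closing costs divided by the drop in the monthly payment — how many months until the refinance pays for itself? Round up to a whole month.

3 months

Current payment = 30,000 × 8%/12 / (1 − (1+0.0066667)^−48) = $732.39.
Refinanced payment = 26,197.92 × 0.0058333 / (1 − (1+0.0058333)^−60) = $518.75.
Monthly savings = $732.39 − $518.75 = $213.64.
Break-even = $500.00 / $213.64 = 2.34 → 3 months.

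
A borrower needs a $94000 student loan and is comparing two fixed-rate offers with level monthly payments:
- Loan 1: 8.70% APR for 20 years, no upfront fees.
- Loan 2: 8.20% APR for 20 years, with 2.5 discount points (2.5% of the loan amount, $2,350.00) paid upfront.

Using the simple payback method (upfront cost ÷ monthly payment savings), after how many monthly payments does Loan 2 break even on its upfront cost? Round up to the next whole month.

80 months

Loan 1: at 8.70% the monthly rate is 0.0072500, so the payment is 94,000 × 0.0072500 / (1 − 1.0072500^−240) = $827.69.
Loan 2: monthly rate = 8.2%/12 = 0.0068333; payment = 94,000 × 0.0068333 / (1 − (1+0.0068333)^−240) = $797.99.
Monthly savings = $827.69 − $797.99 = $29.70.
Break-even = $2,350.00 / $29.70 = 79.12 → 80 months.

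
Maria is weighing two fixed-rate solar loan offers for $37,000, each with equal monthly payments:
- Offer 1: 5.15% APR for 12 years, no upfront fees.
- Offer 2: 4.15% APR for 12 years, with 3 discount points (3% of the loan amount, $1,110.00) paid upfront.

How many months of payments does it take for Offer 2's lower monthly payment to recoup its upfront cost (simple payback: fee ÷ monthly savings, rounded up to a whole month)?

Offer 1: monthly rate = 5.15%/12 = 0.0042917; payment = 37,000 × 0.0042917 / (1 − (1+0.0042917)^−144) = $345.00.
Offer 2: at 4.15% the monthly rate is 0.0034583, so the payment is 37,000 × 0.0034583 / (1 − 1.0034583^−144) = $326.65.
Monthly savings = $345.00 − $326.65 = $18.35.
Break-even = $1,110.00 / $18.35 = 60.49 → 61 months.

61 months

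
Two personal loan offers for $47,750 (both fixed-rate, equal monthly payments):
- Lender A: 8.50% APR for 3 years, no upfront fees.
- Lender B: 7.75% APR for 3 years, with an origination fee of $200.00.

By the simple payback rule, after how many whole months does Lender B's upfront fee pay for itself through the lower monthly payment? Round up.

Lender A: at 8.50% the monthly rate is 0.0070833, so the payment is 47,750 × 0.0070833 / (1 − 1.0070833^−36) = $1,507.35.
Lender B: at 7.75% the monthly rate is 0.0064583, so the payment is 47,750 × 0.0064583 / (1 − 1.0064583^−36) = $1,490.81.
Monthly savings = $1,507.35 − $1,490.81 = $16.54.
Break-even = $200.00 / $16.54 = 12.09 → 13 months.

13 months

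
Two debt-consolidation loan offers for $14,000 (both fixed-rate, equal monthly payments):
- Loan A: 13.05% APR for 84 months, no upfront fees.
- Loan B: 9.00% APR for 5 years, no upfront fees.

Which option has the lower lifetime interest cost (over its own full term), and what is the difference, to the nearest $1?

Loan B by $3,989

Loan A: monthly rate = 13.05%/12 = 0.0108750; payment = 14,000 × 0.0108750 / (1 − (1+0.0108750)^−84) = $255.07.
Total interest on Loan A = 84 × $255.07 − $14,000 = $7,425.88.
Loan B: at 9.00% the monthly rate is 0.0075000, so the payment is 14,000 × 0.0075000 / (1 − 1.0075000^−60) = $290.62.
Total interest on Loan B = 60 × $290.62 − $14,000 = $3,437.20.
Loan B is lower by $3,988.68.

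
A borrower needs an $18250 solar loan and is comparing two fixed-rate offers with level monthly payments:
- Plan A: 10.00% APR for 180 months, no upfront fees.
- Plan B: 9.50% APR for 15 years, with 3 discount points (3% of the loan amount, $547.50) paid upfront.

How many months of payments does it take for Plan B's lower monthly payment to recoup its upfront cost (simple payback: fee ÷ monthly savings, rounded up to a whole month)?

99 months

Plan A: monthly rate = 10%/12 = 0.0083333; payment = 18,250 × 0.0083333 / (1 − (1+0.0083333)^−180) = $196.12.
Plan B: monthly rate = 9.5%/12 = 0.0079167; payment = 18,250 × 0.0079167 / (1 − (1+0.0079167)^−180) = $190.57.
Monthly savings = $196.12 − $190.57 = $5.55.
Break-even = $547.50 / $5.55 = 98.65 → 99 months.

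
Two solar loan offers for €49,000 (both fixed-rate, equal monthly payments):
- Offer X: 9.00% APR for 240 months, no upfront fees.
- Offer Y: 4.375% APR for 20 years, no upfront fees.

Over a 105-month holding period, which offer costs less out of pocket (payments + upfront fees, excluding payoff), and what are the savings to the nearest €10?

Offer Y by €14,090

Offer X: at 9.00% the monthly rate is 0.0075000, so the payment is 49,000 × 0.0075000 / (1 − 1.0075000^−240) = €440.87.
Offer Y: monthly rate = 4.375%/12 = 0.0036458; payment = 49,000 × 0.0036458 / (1 − (1+0.0036458)^−240) = €306.70.
Over 105 months: Offer X costs 105 × €440.87 = €46,291.35; Offer Y costs 105 × €306.70 = €32,203.50.
Offer Y is cheaper by €46,291.35 − €32,203.50 = €14,087.85.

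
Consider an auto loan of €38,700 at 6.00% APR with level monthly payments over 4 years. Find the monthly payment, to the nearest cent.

Monthly rate = 6%/12 = 0.0050000; payment = 38,700 × 0.0050000 / (1 − (1+0.0050000)^−48) = €908.87.

€908.87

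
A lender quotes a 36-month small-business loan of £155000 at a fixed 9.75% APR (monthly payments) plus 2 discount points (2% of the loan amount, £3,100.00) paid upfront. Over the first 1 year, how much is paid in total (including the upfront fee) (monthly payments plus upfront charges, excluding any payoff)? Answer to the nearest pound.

At 9.75% the monthly rate is 0.0081250, so the payment is 155,000 × 0.0081250 / (1 − 1.0081250^−36) = £4,983.24.
Total outlay = 12 × £4,983.24 + £3,100.00 = £62,898.88.

£62,899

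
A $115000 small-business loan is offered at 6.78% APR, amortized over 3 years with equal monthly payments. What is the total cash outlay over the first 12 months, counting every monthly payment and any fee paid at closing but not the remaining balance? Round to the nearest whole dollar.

At 6.78% the monthly rate is 0.0056500, so the payment is 115,000 × 0.0056500 / (1 − 1.0056500^−36) = $3,539.31.
Total outlay = 12 × $3,539.31 = $42,471.72.

$42,472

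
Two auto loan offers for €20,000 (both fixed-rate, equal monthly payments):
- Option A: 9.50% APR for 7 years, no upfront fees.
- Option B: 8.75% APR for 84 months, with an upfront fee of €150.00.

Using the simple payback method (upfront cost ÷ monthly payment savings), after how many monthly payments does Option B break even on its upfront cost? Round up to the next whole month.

Option A: monthly rate = 9.5%/12 = 0.0079167; payment = 20,000 × 0.0079167 / (1 − (1+0.0079167)^−84) = €326.88.
Option B: monthly rate = 8.75%/12 = 0.0072917; payment = 20,000 × 0.0072917 / (1 − (1+0.0072917)^−84) = €319.25.
Monthly savings = €326.88 − €319.25 = €7.63.
Break-even = €150.00 / €7.63 = 19.66 → 20 months.

20 months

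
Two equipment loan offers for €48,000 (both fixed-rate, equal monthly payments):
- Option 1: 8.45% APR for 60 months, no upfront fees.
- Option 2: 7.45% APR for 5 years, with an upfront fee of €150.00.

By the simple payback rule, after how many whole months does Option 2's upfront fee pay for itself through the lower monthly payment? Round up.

Option 1: at 8.45% the monthly rate is 0.0070417, so the payment is 48,000 × 0.0070417 / (1 − 1.0070417^−60) = €983.64.
Option 2: monthly rate = 7.45%/12 = 0.0062083; payment = 48,000 × 0.0062083 / (1 − (1+0.0062083)^−60) = €960.68.
Monthly savings = €983.64 − €960.68 = €22.96.
Break-even = €150.00 / €22.96 = 6.53 → 7 months.

7 months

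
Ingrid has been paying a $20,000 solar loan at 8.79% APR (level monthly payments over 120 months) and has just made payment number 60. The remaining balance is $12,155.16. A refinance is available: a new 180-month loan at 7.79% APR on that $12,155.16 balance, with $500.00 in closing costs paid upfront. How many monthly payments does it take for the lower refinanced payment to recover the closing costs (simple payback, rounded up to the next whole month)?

4 months

Current payment = 20,000 × 8.79%/12 / (1 − (1+0.0073250)^−120) = $251.08.
Refinanced payment = 12,155.16 × 0.0064917 / (1 − (1+0.0064917)^−180) = $114.69.
Monthly savings = $251.08 − $114.69 = $136.39.
Break-even = $500.00 / $136.39 = 3.67 → 4 months.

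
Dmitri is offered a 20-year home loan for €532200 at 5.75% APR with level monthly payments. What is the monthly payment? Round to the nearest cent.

€3,736.49

At 5.75% the monthly rate is 0.0047917, so the payment is 532,200 × 0.0047917 / (1 − 1.0047917^−240) = €3,736.49.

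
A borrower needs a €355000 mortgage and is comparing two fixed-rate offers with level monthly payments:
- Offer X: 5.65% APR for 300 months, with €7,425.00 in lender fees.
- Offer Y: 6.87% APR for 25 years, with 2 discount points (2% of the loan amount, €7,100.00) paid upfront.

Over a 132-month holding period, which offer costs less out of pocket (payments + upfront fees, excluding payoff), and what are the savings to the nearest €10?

Offer X by €35,020

Offer X: monthly rate = 5.65%/12 = 0.0047083; payment = 355,000 × 0.0047083 / (1 − (1+0.0047083)^−300) = €2,211.93.
Offer Y: at 6.87% the monthly rate is 0.0057250, so the payment is 355,000 × 0.0057250 / (1 − 1.0057250^−300) = €2,479.70.
Over 132 months: Offer X costs 132 × €2,211.93 + €7,425.00 = €299,399.76; Offer Y costs 132 × €2,479.70 + €7,100.00 = €334,420.40.
Offer X is cheaper by €334,420.40 − €299,399.76 = €35,020.64.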